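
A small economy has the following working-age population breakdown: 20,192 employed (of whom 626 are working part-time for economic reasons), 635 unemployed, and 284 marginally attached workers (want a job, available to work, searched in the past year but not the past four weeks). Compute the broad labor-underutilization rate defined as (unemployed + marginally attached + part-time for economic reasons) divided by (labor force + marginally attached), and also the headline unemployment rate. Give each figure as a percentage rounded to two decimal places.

Labor force = 20,192 + 635 = 20,827.
Numerator = 635 + 284 + 626 = 1,545.
Denominator = 20,827 + 284 = 21,111.
Broad rate = 1,545 / 21,111 = 7.32%.
Headline unemployment rate = 635 / 20,827 = 3.05%.

Broad underutilization rate ≈ 7.32%; headline unemployment rate ≈ 3.05%.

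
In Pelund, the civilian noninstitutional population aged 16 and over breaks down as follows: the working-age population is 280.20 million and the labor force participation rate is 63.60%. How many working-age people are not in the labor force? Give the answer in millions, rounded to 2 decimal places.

About 101.99 million are not in the labor force.

Share not in the labor force = 1 − 0.6360 = 0.3640.
Not in labor force = 0.3640 × 280.20 ≈ 101.99 million.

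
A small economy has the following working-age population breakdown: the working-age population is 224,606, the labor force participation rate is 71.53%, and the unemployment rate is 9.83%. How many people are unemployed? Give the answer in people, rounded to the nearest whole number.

About 15,793 are unemployed.

Labor force = 0.7153 × 224,606 = 160,661.
Unemployed = 0.0983 × 160,661 ≈ 15,793.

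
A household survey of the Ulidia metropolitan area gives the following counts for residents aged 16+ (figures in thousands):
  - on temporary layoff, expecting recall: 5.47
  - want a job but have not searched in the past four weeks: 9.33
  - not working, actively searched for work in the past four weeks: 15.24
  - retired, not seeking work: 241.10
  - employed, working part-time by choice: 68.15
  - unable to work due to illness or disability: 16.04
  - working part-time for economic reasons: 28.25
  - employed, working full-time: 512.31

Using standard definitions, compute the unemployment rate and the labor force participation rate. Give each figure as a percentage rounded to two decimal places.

Unemployment rate ≈ 3.29%; labor force participation rate ≈ 70.26%.

Employed = 68.15 + 28.25 + 512.31 = 608.71 thousand (anyone who worked, including part-time for economic reasons, counts as employed).
Unemployed = 5.47 + 15.24 = 20.71 thousand (jobless and actively searching, or on temporary layoff).
Labor force = 608.71 + 20.71 = 629.42 thousand.
Not in labor force = 9.33 + 241.10 + 16.04 = 266.47 thousand (those not working and not actively searching are outside the labor force — including those who want a job but have given up searching).
Civilian working-age population = 629.42 + 266.47 = 895.89 thousand.
Unemployment rate = 20.71 / 629.42 = 3.29%.
Labor force participation rate = 629.42 / 895.89 = 70.26%.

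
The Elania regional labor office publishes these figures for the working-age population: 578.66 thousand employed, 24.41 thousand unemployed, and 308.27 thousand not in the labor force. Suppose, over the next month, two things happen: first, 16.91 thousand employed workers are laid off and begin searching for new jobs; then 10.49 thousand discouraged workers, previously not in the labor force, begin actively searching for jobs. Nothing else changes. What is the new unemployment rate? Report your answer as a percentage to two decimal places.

Initially, labor force = 578.66 + 24.41 = 603.07 thousand, so u = 24.41/603.07 = 4.05%.
After the first change, employed falls and unemployed rises by 16.91; labor force unchanged → E = 561.75, U = 41.32, labor force = 603.07 thousand.
After the second change, unemployed and labor force both rise by 10.49 → E = 561.75, U = 51.81, labor force = 613.56 thousand.
New unemployment rate = 51.81 / 613.56 = 8.44%.

New unemployment rate ≈ 8.44%.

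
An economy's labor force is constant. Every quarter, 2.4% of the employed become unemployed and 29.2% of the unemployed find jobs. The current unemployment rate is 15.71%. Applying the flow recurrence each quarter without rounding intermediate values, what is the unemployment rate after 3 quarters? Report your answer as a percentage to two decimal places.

Unemployment rate after three quarters ≈ 10.19%.

With a fixed labor force, u_{t+1} = u_t + s·(1−u_t) − f·u_t = u_t·(1−s−f) + s.
Here 1−s−f = 0.684 and s = 0.024.
u_1 = 0.157100 × 0.684 + 0.024 = 0.131456.
u_2 = 0.131456 × 0.684 + 0.024 = 0.113916.
u_3 = 0.113916 × 0.684 + 0.024 = 0.101919.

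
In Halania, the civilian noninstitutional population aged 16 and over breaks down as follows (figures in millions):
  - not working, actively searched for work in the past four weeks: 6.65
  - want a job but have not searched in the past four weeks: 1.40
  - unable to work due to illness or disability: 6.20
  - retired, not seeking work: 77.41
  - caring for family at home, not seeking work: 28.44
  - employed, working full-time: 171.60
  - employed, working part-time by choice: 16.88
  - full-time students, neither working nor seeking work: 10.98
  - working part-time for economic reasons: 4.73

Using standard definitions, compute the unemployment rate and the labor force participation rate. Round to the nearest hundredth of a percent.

Unemployment rate ≈ 3.33%; labor force participation rate ≈ 61.63%.

Employed = 171.60 + 16.88 + 4.73 = 193.21 million (anyone who worked, including part-time for economic reasons, counts as employed).
Unemployed = 6.65 million.
Labor force = 193.21 + 6.65 = 199.86 million.
Not in labor force = 1.40 + 6.20 + 77.41 + 28.44 + 10.98 = 124.43 million (those not working and not actively searching are outside the labor force — including those who want a job but have given up searching).
Civilian working-age population = 199.86 + 124.43 = 324.29 million.
Unemployment rate = 6.65 / 199.86 = 3.33%.
Labor force participation rate = 199.86 / 324.29 = 61.63%.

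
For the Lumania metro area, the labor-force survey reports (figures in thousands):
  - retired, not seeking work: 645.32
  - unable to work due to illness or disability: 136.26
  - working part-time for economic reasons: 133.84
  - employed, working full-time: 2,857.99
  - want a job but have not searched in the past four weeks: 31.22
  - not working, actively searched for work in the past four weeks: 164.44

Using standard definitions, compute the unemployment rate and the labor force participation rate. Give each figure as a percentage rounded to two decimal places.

Employed = 133.84 + 2,857.99 = 2,991.83 thousand (anyone who worked, including part-time for economic reasons, counts as employed).
Unemployed = 164.44 thousand.
Labor force = 2,991.83 + 164.44 = 3,156.27 thousand.
Not in labor force = 645.32 + 136.26 + 31.22 = 812.80 thousand (those not working and not actively searching are outside the labor force — including those who want a job but have given up searching).
Civilian working-age population = 3,156.27 + 812.80 = 3,969.07 thousand.
Unemployment rate = 164.44 / 3,156.27 = 5.21%.
Labor force participation rate = 3,156.27 / 3,969.07 = 79.52%.

Unemployment rate ≈ 5.21%; labor force participation rate ≈ 79.52%.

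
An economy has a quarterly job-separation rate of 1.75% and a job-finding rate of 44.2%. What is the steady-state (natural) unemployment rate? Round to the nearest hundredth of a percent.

At steady state the flows balance: s·E = f·U, so U/(E+U) = s/(s+f).
u* = 1.75 / (1.75 + 44.2) = 1.75 / 45.95 = 3.81%.

Steady-state unemployment rate ≈ 3.81%.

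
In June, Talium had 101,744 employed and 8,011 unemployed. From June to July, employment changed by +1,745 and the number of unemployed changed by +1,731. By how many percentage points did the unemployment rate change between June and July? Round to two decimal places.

The unemployment rate changed by +1.30 percentage points.

June: labor force = 101,744 + 8,011 = 109,755; u = 8,011/109,755 = 7.30%.
July: labor force = 103,489 + 9,742 = 113,231; u = 9,742/113,231 = 8.60%.
Change = 8.60% − 7.30% = +1.30 pp.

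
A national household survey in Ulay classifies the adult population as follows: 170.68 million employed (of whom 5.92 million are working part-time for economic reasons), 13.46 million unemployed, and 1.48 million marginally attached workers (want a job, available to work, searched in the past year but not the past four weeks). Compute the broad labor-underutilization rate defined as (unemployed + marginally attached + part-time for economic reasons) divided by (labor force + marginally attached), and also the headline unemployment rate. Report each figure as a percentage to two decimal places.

Labor force = 170.68 + 13.46 = 184.14 million.
Numerator = 13.46 + 1.48 + 5.92 = 20.86 million.
Denominator = 184.14 + 1.48 = 185.62 million.
Broad rate = 20.86 / 185.62 = 11.24%.
Headline unemployment rate = 13.46 / 184.14 = 7.31%.

Broad underutilization rate ≈ 11.24%; headline unemployment rate ≈ 7.31%.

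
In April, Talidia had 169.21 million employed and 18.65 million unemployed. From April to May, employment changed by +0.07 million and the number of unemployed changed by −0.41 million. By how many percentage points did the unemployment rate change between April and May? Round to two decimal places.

April: labor force = 169.21 + 18.65 = 187.86; u = 18.65/187.86 = 9.93%.
May: labor force = 169.28 + 18.24 = 187.52; u = 18.24/187.52 = 9.73%.
Change = 9.73% − 9.93% = −0.20 pp.

The unemployment rate changed by −0.20 percentage points.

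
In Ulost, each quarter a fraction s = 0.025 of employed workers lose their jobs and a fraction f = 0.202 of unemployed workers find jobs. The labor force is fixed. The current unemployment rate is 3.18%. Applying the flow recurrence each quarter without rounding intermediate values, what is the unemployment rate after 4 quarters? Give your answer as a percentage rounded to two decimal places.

With a fixed labor force, u_{t+1} = u_t + s·(1−u_t) − f·u_t = u_t·(1−s−f) + s.
Here 1−s−f = 0.773 and s = 0.025.
u_1 = 0.031800 × 0.773 + 0.025 = 0.049581.
u_2 = 0.049581 × 0.773 + 0.025 = 0.063326.
u_3 = 0.063326 × 0.773 + 0.025 = 0.073951.
u_4 = 0.073951 × 0.773 + 0.025 = 0.082164.

Unemployment rate after four quarters ≈ 8.22%.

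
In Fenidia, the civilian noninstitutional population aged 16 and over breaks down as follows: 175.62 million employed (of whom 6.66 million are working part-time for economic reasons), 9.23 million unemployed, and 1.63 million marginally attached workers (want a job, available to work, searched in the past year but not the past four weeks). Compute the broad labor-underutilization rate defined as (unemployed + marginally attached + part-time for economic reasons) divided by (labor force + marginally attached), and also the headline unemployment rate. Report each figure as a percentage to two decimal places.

Broad underutilization rate ≈ 9.40%; headline unemployment rate ≈ 4.99%.

Labor force = 175.62 + 9.23 = 184.85 million.
Numerator = 9.23 + 1.63 + 6.66 = 17.52 million.
Denominator = 184.85 + 1.63 = 186.48 million.
Broad rate = 17.52 / 186.48 = 9.40%.
Headline unemployment rate = 9.23 / 184.85 = 4.99%.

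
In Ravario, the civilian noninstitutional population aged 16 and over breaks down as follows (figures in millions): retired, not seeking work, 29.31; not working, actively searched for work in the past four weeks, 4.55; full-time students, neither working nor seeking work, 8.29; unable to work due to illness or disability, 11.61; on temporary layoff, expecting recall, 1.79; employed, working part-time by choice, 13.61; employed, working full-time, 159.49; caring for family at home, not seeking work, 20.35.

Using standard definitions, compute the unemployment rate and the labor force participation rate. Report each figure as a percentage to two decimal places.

Unemployment rate ≈ 3.53%; labor force participation rate ≈ 72.06%.

Employed = 13.61 + 159.49 = 173.10 million.
Unemployed = 4.55 + 1.79 = 6.34 million (jobless and actively searching, or on temporary layoff).
Labor force = 173.10 + 6.34 = 179.44 million.
Not in labor force = 29.31 + 8.29 + 11.61 + 20.35 = 69.56 million (those not working and not actively searching are outside the labor force).
Civilian working-age population = 179.44 + 69.56 = 249.00 million.
Unemployment rate = 6.34 / 179.44 = 3.53%.
Labor force participation rate = 179.44 / 249.00 = 72.06%.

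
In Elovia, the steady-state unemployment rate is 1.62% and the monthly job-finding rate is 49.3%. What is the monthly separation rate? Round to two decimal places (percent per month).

From u* = s/(s+f): s = u·f/(1−u).
s = 0.0162 × 49.3 / (1 − 0.0162) = 0.7987 / 0.9838 ≈ 0.81% per month.

Separation rate ≈ 0.81% per month.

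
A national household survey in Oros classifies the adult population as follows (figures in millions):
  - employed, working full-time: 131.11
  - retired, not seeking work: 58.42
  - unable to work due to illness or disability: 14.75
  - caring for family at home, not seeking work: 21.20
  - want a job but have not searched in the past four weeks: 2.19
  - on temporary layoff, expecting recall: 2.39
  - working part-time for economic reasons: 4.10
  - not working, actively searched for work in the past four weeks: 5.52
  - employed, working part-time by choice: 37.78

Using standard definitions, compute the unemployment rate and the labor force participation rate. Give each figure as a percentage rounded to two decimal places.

Employed = 131.11 + 4.10 + 37.78 = 172.99 million (anyone who worked, including part-time for economic reasons, counts as employed).
Unemployed = 2.39 + 5.52 = 7.91 million (jobless and actively searching, or on temporary layoff).
Labor force = 172.99 + 7.91 = 180.90 million.
Not in labor force = 58.42 + 14.75 + 21.20 + 2.19 = 96.56 million (those not working and not actively searching are outside the labor force — including those who want a job but have given up searching).
Civilian working-age population = 180.90 + 96.56 = 277.46 million.
Unemployment rate = 7.91 / 180.90 = 4.37%.
Labor force participation rate = 180.90 / 277.46 = 65.20%.

Unemployment rate ≈ 4.37%; labor force participation rate ≈ 65.20%.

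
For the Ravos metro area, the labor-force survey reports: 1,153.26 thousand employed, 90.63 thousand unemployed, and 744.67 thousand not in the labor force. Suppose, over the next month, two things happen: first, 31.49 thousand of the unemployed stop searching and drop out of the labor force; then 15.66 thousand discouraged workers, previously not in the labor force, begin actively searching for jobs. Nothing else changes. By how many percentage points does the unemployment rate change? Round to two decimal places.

Initially, labor force = 1,153.26 + 90.63 = 1,243.89 thousand, so u = 90.63/1,243.89 = 7.29%.
After the first change, unemployed and labor force both fall by 31.49 → E = 1,153.26, U = 59.14, labor force = 1,212.40 thousand.
After the second change, unemployed and labor force both rise by 15.66 → E = 1,153.26, U = 74.80, labor force = 1,228.06 thousand.
New unemployment rate = 74.80 / 1,228.06 = 6.09%.
Change = 6.09% − 7.29% = −1.20 percentage points.

The unemployment rate changes by −1.20 percentage points.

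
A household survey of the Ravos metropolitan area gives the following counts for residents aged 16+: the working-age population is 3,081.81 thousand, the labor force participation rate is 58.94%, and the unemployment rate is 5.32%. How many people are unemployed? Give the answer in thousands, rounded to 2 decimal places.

About 96.63 thousand are unemployed.

Labor force = 0.5894 × 3,081.81 = 1,816.42 thousand.
Unemployed = 0.0532 × 1,816.42 ≈ 96.63 thousand.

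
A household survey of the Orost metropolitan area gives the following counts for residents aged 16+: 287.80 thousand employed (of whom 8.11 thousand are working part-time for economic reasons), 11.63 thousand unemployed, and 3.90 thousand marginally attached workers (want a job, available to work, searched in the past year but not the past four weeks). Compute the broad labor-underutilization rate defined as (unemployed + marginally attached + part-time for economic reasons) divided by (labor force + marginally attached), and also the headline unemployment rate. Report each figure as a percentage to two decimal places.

Broad underutilization rate ≈ 7.79%; headline unemployment rate ≈ 3.88%.

Labor force = 287.80 + 11.63 = 299.43 thousand.
Numerator = 11.63 + 3.90 + 8.11 = 23.64 thousand.
Denominator = 299.43 + 3.90 = 303.33 thousand.
Broad rate = 23.64 / 303.33 = 7.79%.
Headline unemployment rate = 11.63 / 299.43 = 3.88%.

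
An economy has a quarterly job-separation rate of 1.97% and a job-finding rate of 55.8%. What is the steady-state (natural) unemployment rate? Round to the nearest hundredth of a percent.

At steady state the flows balance: s·E = f·U, so U/(E+U) = s/(s+f).
u* = 1.97 / (1.97 + 55.8) = 1.97 / 57.77 = 3.41%.

Steady-state unemployment rate ≈ 3.41%.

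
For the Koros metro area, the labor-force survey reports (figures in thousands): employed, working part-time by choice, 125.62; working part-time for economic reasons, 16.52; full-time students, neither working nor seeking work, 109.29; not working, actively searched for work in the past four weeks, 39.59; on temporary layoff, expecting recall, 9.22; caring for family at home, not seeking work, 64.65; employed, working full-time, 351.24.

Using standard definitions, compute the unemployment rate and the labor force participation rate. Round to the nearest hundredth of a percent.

Employed = 125.62 + 16.52 + 351.24 = 493.38 thousand (anyone who worked, including part-time for economic reasons, counts as employed).
Unemployed = 39.59 + 9.22 = 48.81 thousand (jobless and actively searching, or on temporary layoff).
Labor force = 493.38 + 48.81 = 542.19 thousand.
Not in labor force = 109.29 + 64.65 = 173.94 thousand (those not working and not actively searching are outside the labor force).
Civilian working-age population = 542.19 + 173.94 = 716.13 thousand.
Unemployment rate = 48.81 / 542.19 = 9.00%.
Labor force participation rate = 542.19 / 716.13 = 75.71%.

Unemployment rate ≈ 9.00%; labor force participation rate ≈ 75.71%.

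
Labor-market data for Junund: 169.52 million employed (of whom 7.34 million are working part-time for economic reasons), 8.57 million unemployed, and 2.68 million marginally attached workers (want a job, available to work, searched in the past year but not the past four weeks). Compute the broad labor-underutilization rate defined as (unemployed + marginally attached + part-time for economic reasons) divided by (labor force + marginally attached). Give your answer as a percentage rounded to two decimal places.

Broad underutilization rate ≈ 10.28%.

Labor force = 169.52 + 8.57 = 178.09 million.
Numerator = 8.57 + 2.68 + 7.34 = 18.59 million.
Denominator = 178.09 + 2.68 = 180.77 million.
Broad rate = 18.59 / 180.77 = 10.28%.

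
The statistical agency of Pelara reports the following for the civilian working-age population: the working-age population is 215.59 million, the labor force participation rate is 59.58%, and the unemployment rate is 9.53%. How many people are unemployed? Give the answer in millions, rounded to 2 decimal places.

About 12.24 million are unemployed.

Labor force = 0.5958 × 215.59 = 128.45 million.
Unemployed = 0.0953 × 128.45 ≈ 12.24 million.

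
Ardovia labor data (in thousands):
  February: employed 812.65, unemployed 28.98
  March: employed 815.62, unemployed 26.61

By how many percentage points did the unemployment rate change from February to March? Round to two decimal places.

February: labor force = 812.65 + 28.98 = 841.63; u = 28.98/841.63 = 3.44%.
March: labor force = 815.62 + 26.61 = 842.23; u = 26.61/842.23 = 3.16%.
Change = 3.16% − 3.44% = −0.28 pp.

The unemployment rate changed by −0.28 percentage points.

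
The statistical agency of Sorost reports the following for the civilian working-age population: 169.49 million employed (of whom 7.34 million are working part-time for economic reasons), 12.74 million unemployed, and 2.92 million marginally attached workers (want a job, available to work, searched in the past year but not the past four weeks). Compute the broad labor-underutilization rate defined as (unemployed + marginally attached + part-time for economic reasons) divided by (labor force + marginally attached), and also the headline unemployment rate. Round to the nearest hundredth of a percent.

Broad underutilization rate ≈ 12.42%; headline unemployment rate ≈ 6.99%.

Labor force = 169.49 + 12.74 = 182.23 million.
Numerator = 12.74 + 2.92 + 7.34 = 23.00 million.
Denominator = 182.23 + 2.92 = 185.15 million.
Broad rate = 23.00 / 185.15 = 12.42%.
Headline unemployment rate = 12.74 / 182.23 = 6.99%.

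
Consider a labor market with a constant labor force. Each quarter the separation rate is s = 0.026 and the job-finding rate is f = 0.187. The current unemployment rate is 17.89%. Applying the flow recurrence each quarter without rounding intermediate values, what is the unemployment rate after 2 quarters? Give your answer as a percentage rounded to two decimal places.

Unemployment rate after two quarters ≈ 15.73%.

With a fixed labor force, u_{t+1} = u_t + s·(1−u_t) − f·u_t = u_t·(1−s−f) + s.
Here 1−s−f = 0.787 and s = 0.026.
u_1 = 0.178900 × 0.787 + 0.026 = 0.166794.
u_2 = 0.166794 × 0.787 + 0.026 = 0.157267.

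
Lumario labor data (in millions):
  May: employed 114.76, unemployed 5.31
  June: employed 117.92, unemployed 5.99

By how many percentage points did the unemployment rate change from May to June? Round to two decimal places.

May: labor force = 114.76 + 5.31 = 120.07; u = 5.31/120.07 = 4.42%.
June: labor force = 117.92 + 5.99 = 123.91; u = 5.99/123.91 = 4.83%.
Change = 4.83% − 4.42% = +0.41 pp.

The unemployment rate changed by +0.41 percentage points.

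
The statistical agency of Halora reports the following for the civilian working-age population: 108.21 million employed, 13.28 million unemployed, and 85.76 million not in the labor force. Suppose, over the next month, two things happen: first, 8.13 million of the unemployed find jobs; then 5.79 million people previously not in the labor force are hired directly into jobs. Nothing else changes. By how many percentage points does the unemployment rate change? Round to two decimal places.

The unemployment rate changes by −6.88 percentage points.

Initially, labor force = 108.21 + 13.28 = 121.49 million, so u = 13.28/121.49 = 10.93%.
After the first change, unemployed falls and employed rises by 8.13; labor force unchanged → E = 116.34, U = 5.15, labor force = 121.49 million.
After the second change, employed and labor force both rise by 5.79; unemployed unchanged → E = 122.13, U = 5.15, labor force = 127.28 million.
New unemployment rate = 5.15 / 127.28 = 4.05%.
Change = 4.05% − 10.93% = −6.88 percentage points.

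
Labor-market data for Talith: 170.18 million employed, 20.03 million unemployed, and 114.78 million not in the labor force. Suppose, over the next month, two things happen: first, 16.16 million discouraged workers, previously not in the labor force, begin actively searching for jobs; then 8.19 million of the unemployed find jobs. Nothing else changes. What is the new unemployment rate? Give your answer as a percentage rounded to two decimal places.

Initially, labor force = 170.18 + 20.03 = 190.21 million, so u = 20.03/190.21 = 10.53%.
After the first change, unemployed and labor force both rise by 16.16 → E = 170.18, U = 36.19, labor force = 206.37 million.
After the second change, unemployed falls and employed rises by 8.19; labor force unchanged → E = 178.37, U = 28.00, labor force = 206.37 million.
New unemployment rate = 28.00 / 206.37 = 13.57%.

New unemployment rate ≈ 13.57%.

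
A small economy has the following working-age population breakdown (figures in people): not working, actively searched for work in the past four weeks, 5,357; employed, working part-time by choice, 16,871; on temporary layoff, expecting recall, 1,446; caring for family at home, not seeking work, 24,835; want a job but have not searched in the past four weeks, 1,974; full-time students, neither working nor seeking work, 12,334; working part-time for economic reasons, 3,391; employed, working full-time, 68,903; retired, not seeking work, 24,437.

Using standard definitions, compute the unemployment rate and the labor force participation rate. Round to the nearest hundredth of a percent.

Employed = 16,871 + 3,391 + 68,903 = 89,165 (anyone who worked, including part-time for economic reasons, counts as employed).
Unemployed = 5,357 + 1,446 = 6,803 (jobless and actively searching, or on temporary layoff).
Labor force = 89,165 + 6,803 = 95,968.
Not in labor force = 24,835 + 1,974 + 12,334 + 24,437 = 63,580 (those not working and not actively searching are outside the labor force — including those who want a job but have given up searching).
Civilian working-age population = 95,968 + 63,580 = 159,548.
Unemployment rate = 6,803 / 95,968 = 7.09%.
Labor force participation rate = 95,968 / 159,548 = 60.15%.

Unemployment rate ≈ 7.09%; labor force participation rate ≈ 60.15%.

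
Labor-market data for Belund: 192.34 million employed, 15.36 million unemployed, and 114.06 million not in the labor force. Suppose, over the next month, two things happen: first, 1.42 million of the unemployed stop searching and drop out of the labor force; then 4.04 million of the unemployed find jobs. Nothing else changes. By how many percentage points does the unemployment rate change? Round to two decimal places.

The unemployment rate changes by −2.60 percentage points.

Initially, labor force = 192.34 + 15.36 = 207.70 million, so u = 15.36/207.70 = 7.40%.
After the first change, unemployed and labor force both fall by 1.42 → E = 192.34, U = 13.94, labor force = 206.28 million.
After the second change, unemployed falls and employed rises by 4.04; labor force unchanged → E = 196.38, U = 9.90, labor force = 206.28 million.
New unemployment rate = 9.90 / 206.28 = 4.80%.
Change = 4.80% − 7.40% = −2.60 percentage points.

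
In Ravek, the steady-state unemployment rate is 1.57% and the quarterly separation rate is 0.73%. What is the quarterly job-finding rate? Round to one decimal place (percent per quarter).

From u* = s/(s+f): f = s·(1−u)/u.
f = 0.73 × (1 − 0.0157) / 0.0157 = 0.7185 / 0.0157 ≈ 45.8% per quarter.

Job-finding rate ≈ 45.8% per quarter.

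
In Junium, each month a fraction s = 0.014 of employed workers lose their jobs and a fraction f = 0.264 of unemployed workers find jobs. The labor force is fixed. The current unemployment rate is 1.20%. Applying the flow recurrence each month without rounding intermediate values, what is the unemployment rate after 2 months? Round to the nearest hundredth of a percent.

With a fixed labor force, u_{t+1} = u_t + s·(1−u_t) − f·u_t = u_t·(1−s−f) + s.
Here 1−s−f = 0.722 and s = 0.014.
u_1 = 0.012000 × 0.722 + 0.014 = 0.022664.
u_2 = 0.022664 × 0.722 + 0.014 = 0.030363.

Unemployment rate after two months ≈ 3.04%.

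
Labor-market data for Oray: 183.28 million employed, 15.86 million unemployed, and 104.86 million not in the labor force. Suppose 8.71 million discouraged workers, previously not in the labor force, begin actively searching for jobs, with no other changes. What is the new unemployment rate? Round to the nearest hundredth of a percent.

New unemployment rate ≈ 11.82%.

Initially, labor force = 183.28 + 15.86 = 199.14 million, so u = 15.86/199.14 = 7.96%.
After the change, unemployed and labor force both rise by 8.71 → E = 183.28, U = 24.57, labor force = 207.85 million.
New unemployment rate = 24.57 / 207.85 = 11.82%.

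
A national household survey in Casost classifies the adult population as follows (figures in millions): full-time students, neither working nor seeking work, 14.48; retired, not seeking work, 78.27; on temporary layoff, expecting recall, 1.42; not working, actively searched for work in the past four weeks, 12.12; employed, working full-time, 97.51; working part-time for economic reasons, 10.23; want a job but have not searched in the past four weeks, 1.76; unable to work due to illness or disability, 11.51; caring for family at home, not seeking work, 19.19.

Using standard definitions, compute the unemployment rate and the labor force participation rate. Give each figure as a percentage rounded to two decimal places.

Unemployment rate ≈ 11.16%; labor force participation rate ≈ 49.20%.

Employed = 97.51 + 10.23 = 107.74 million (anyone who worked, including part-time for economic reasons, counts as employed).
Unemployed = 1.42 + 12.12 = 13.54 million (jobless and actively searching, or on temporary layoff).
Labor force = 107.74 + 13.54 = 121.28 million.
Not in labor force = 14.48 + 78.27 + 1.76 + 11.51 + 19.19 = 125.21 million (those not working and not actively searching are outside the labor force — including those who want a job but have given up searching).
Civilian working-age population = 121.28 + 125.21 = 246.49 million.
Unemployment rate = 13.54 / 121.28 = 11.16%.
Labor force participation rate = 121.28 / 246.49 = 49.20%.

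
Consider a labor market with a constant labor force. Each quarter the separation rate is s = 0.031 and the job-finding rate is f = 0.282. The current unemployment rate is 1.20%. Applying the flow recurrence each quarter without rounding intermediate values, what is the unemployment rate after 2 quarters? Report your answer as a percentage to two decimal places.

Unemployment rate after two quarters ≈ 5.80%.

With a fixed labor force, u_{t+1} = u_t + s·(1−u_t) − f·u_t = u_t·(1−s−f) + s.
Here 1−s−f = 0.687 and s = 0.031.
u_1 = 0.012000 × 0.687 + 0.031 = 0.039244.
u_2 = 0.039244 × 0.687 + 0.031 = 0.057961.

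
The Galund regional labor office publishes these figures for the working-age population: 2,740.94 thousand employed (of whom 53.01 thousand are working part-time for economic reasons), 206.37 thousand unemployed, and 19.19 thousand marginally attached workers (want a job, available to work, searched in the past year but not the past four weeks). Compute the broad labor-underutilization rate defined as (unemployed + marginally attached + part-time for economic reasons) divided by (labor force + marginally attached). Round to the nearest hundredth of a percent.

Labor force = 2,740.94 + 206.37 = 2,947.31 thousand.
Numerator = 206.37 + 19.19 + 53.01 = 278.57 thousand.
Denominator = 2,947.31 + 19.19 = 2,966.50 thousand.
Broad rate = 278.57 / 2,966.50 = 9.39%.

Broad underutilization rate ≈ 9.39%.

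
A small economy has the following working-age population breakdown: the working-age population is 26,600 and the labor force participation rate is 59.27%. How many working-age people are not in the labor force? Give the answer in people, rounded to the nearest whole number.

About 10,834 are not in the labor force.

Share not in the labor force = 1 − 0.5927 = 0.4073.
Not in labor force = 0.4073 × 26,600 ≈ 10,834.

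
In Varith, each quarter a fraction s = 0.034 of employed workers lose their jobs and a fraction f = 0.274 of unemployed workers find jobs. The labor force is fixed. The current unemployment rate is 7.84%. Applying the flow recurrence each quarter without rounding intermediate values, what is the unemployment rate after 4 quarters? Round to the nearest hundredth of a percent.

Unemployment rate after four quarters ≈ 10.31%.

With a fixed labor force, u_{t+1} = u_t + s·(1−u_t) − f·u_t = u_t·(1−s−f) + s.
Here 1−s−f = 0.692 and s = 0.034.
u_1 = 0.078400 × 0.692 + 0.034 = 0.088253.
u_2 = 0.088253 × 0.692 + 0.034 = 0.095071.
u_3 = 0.095071 × 0.692 + 0.034 = 0.099789.
u_4 = 0.099789 × 0.692 + 0.034 = 0.103054.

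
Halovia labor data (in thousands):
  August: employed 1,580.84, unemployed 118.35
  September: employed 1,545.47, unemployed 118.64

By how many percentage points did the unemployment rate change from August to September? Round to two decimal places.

The unemployment rate changed by +0.16 percentage points.

August: labor force = 1,580.84 + 118.35 = 1,699.19; u = 118.35/1,699.19 = 6.97%.
September: labor force = 1,545.47 + 118.64 = 1,664.11; u = 118.64/1,664.11 = 7.13%.
Change = 7.13% − 6.97% = +0.16 pp.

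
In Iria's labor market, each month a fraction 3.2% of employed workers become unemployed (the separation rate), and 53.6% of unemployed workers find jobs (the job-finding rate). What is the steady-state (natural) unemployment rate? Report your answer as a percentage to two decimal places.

At steady state the flows balance: s·E = f·U, so U/(E+U) = s/(s+f).
u* = 3.2 / (3.2 + 53.6) = 3.2 / 56.80 = 5.63%.

Steady-state unemployment rate ≈ 5.63%.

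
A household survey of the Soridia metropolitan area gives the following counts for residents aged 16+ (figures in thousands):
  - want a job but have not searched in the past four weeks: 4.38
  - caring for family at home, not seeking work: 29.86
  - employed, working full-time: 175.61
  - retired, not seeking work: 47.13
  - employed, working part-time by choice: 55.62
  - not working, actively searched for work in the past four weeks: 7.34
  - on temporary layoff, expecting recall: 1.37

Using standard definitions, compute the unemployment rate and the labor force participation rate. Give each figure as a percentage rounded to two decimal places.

Employed = 175.61 + 55.62 = 231.23 thousand.
Unemployed = 7.34 + 1.37 = 8.71 thousand (jobless and actively searching, or on temporary layoff).
Labor force = 231.23 + 8.71 = 239.94 thousand.
Not in labor force = 4.38 + 29.86 + 47.13 = 81.37 thousand (those not working and not actively searching are outside the labor force — including those who want a job but have given up searching).
Civilian working-age population = 239.94 + 81.37 = 321.31 thousand.
Unemployment rate = 8.71 / 239.94 = 3.63%.
Labor force participation rate = 239.94 / 321.31 = 74.68%.

Unemployment rate ≈ 3.63%; labor force participation rate ≈ 74.68%.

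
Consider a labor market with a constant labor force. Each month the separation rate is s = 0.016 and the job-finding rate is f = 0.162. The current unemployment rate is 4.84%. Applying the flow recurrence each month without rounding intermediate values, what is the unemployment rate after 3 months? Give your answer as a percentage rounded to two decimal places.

Unemployment rate after three months ≈ 6.68%.

With a fixed labor force, u_{t+1} = u_t + s·(1−u_t) − f·u_t = u_t·(1−s−f) + s.
Here 1−s−f = 0.822 and s = 0.016.
u_1 = 0.048400 × 0.822 + 0.016 = 0.055785.
u_2 = 0.055785 × 0.822 + 0.016 = 0.061855.
u_3 = 0.061855 × 0.822 + 0.016 = 0.066845.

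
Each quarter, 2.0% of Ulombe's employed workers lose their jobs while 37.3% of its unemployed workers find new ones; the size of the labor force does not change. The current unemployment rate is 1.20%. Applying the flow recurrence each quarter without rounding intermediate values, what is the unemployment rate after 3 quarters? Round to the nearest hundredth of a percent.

Unemployment rate after three quarters ≈ 4.22%.

With a fixed labor force, u_{t+1} = u_t + s·(1−u_t) − f·u_t = u_t·(1−s−f) + s.
Here 1−s−f = 0.607 and s = 0.020.
u_1 = 0.012000 × 0.607 + 0.020 = 0.027284.
u_2 = 0.027284 × 0.607 + 0.020 = 0.036561.
u_3 = 0.036561 × 0.607 + 0.020 = 0.042193.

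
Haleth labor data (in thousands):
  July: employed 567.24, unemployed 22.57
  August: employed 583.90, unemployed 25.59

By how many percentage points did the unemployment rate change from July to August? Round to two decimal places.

July: labor force = 567.24 + 22.57 = 589.81; u = 22.57/589.81 = 3.83%.
August: labor force = 583.90 + 25.59 = 609.49; u = 25.59/609.49 = 4.20%.
Change = 4.20% − 3.83% = +0.37 pp.

The unemployment rate changed by +0.37 percentage points.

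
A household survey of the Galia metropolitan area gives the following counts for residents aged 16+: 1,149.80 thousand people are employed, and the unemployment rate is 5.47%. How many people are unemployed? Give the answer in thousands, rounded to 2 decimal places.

About 66.53 thousand are unemployed.

Let U be the number unemployed. The labor force is E + U, and U/(E+U) = 0.0547.
So U = 0.0547 × 1,149.80 / (1 − 0.0547) = 62.8941 / 0.9453 ≈ 66.53 thousand.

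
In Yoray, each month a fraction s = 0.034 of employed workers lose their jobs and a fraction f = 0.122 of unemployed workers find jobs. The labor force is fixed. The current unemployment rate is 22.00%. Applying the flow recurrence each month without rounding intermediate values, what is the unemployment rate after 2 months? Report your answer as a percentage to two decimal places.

With a fixed labor force, u_{t+1} = u_t + s·(1−u_t) − f·u_t = u_t·(1−s−f) + s.
Here 1−s−f = 0.844 and s = 0.034.
u_1 = 0.220000 × 0.844 + 0.034 = 0.219680.
u_2 = 0.219680 × 0.844 + 0.034 = 0.219410.

Unemployment rate after two months ≈ 21.94%.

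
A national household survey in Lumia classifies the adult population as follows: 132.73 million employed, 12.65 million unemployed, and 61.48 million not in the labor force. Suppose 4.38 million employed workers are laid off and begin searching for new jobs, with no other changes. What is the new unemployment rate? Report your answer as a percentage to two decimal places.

New unemployment rate ≈ 11.71%.

Initially, labor force = 132.73 + 12.65 = 145.38 million, so u = 12.65/145.38 = 8.70%.
After the change, employed falls and unemployed rises by 4.38; labor force unchanged → E = 128.35, U = 17.03, labor force = 145.38 million.
New unemployment rate = 17.03 / 145.38 = 11.71%.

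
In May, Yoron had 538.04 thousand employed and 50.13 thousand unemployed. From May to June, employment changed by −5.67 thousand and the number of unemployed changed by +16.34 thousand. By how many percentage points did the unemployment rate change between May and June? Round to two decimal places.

The unemployment rate changed by +2.58 percentage points.

May: labor force = 538.04 + 50.13 = 588.17; u = 50.13/588.17 = 8.52%.
June: labor force = 532.37 + 66.47 = 598.84; u = 66.47/598.84 = 11.10%.
Change = 11.10% − 8.52% = +2.58 pp.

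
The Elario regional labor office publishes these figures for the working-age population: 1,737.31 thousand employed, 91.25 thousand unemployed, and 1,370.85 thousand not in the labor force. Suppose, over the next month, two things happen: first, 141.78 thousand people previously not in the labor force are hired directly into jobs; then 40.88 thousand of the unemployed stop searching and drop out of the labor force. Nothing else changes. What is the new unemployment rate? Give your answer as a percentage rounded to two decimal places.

New unemployment rate ≈ 2.61%.

Initially, labor force = 1,737.31 + 91.25 = 1,828.56 thousand, so u = 91.25/1,828.56 = 4.99%.
After the first change, employed and labor force both rise by 141.78; unemployed unchanged → E = 1,879.09, U = 91.25, labor force = 1,970.34 thousand.
After the second change, unemployed and labor force both fall by 40.88 → E = 1,879.09, U = 50.37, labor force = 1,929.46 thousand.
New unemployment rate = 50.37 / 1,929.46 = 2.61%.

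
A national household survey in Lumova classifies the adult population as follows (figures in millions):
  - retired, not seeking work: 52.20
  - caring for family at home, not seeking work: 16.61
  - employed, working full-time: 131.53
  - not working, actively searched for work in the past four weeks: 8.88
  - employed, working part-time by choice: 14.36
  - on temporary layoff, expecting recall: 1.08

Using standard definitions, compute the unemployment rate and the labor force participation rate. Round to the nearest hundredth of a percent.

Employed = 131.53 + 14.36 = 145.89 million.
Unemployed = 8.88 + 1.08 = 9.96 million (jobless and actively searching, or on temporary layoff).
Labor force = 145.89 + 9.96 = 155.85 million.
Not in labor force = 52.20 + 16.61 = 68.81 million (those not working and not actively searching are outside the labor force).
Civilian working-age population = 155.85 + 68.81 = 224.66 million.
Unemployment rate = 9.96 / 155.85 = 6.39%.
Labor force participation rate = 155.85 / 224.66 = 69.37%.

Unemployment rate ≈ 6.39%; labor force participation rate ≈ 69.37%.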